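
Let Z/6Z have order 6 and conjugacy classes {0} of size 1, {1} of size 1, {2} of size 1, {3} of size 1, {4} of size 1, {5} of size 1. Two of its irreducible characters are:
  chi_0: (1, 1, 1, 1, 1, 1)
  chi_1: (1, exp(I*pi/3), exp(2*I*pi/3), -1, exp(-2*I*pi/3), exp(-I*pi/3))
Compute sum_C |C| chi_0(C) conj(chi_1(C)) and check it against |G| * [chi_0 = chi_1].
Sum = 0; so <chi_0, chi_1> = 0 (distinct irreducibles are orthogonal).

Justification: Compute term by term over conjugacy classes (|C| * chi_0(C) * conj(chi_1(C))):
  1*(1)*conj(1) + 1*(1)*conj(exp(I*pi/3)) + 1*(1)*conj(exp(2*I*pi/3)) + 1*(1)*conj(-1) + 1*(1)*conj(exp(-2*I*pi/3)) + 1*(1)*conj(exp(-I*pi/3))
  = (1) + (exp(-I*pi/3)) + (exp(-2*I*pi/3)) + (-1) + (exp(2*I*pi/3)) + (exp(I*pi/3))
  = 0.
(Exp terms are combined using exp(i*s)*conj(exp(i*t)) = exp(i*(s-t)), and sums of them are collapsed using the identity that for every m > 1 the m distinct m-th roots of unity sum to 0, e.g. 1 + exp(2*I*pi/3) + exp(-2*I*pi/3) = 0.)
Dividing by |G| = 6 gives 0/6 = 0, matching the row-orthogonality relation <chi_0, chi_1> = [chi_0 = chi_1].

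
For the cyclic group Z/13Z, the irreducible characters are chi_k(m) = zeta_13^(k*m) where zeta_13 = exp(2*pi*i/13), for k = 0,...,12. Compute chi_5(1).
chi_5(1) = zeta_13^5 = exp(10*I*pi/13)

Justification: chi_5(1) = zeta_13^(5*1) = zeta_13^5. Since zeta_13^13 = 1, this equals zeta_13^5 = exp(2*pi*i*5/13) = exp(10*I*pi/13).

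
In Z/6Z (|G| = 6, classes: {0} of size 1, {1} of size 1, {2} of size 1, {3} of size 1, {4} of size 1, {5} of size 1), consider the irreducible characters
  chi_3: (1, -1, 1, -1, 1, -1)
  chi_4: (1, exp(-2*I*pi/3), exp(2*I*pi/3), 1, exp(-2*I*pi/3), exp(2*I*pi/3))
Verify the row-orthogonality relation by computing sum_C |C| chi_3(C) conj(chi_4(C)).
Sum = 0; so <chi_3, chi_4> = 0 (distinct irreducibles are orthogonal).

Why: Compute term by term over conjugacy classes (|C| * chi_3(C) * conj(chi_4(C))):
  1*(1)*conj(1) + 1*(-1)*conj(exp(-2*I*pi/3)) + 1*(1)*conj(exp(2*I*pi/3)) + 1*(-1)*conj(1) + 1*(1)*conj(exp(-2*I*pi/3)) + 1*(-1)*conj(exp(2*I*pi/3))
  = (1) + (-exp(2*I*pi/3)) + (exp(-2*I*pi/3)) + (-1) + (exp(2*I*pi/3)) + (-exp(-2*I*pi/3))
  = 0.
(Exp terms are combined using exp(i*s)*conj(exp(i*t)) = exp(i*(s-t)), and sums of them are collapsed using the identity that for every m > 1 the m distinct m-th roots of unity sum to 0, e.g. 1 + exp(2*I*pi/3) + exp(-2*I*pi/3) = 0.)
Dividing by |G| = 6 gives 0/6 = 0, matching the row-orthogonality relation <chi_3, chi_4> = [chi_3 = chi_4].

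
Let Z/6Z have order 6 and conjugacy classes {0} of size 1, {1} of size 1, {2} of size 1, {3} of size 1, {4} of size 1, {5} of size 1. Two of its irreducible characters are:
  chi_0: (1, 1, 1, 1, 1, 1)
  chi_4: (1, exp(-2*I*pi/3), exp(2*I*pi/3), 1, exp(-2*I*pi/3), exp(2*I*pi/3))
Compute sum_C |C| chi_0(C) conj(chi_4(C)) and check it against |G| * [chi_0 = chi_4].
Sum = 0; so <chi_0, chi_4> = 0 (distinct irreducibles are orthogonal).

Solution. Compute term by term over conjugacy classes (|C| * chi_0(C) * conj(chi_4(C))):
  1*(1)*conj(1) + 1*(1)*conj(exp(-2*I*pi/3)) + 1*(1)*conj(exp(2*I*pi/3)) + 1*(1)*conj(1) + 1*(1)*conj(exp(-2*I*pi/3)) + 1*(1)*conj(exp(2*I*pi/3))
  = (1) + (exp(2*I*pi/3)) + (exp(-2*I*pi/3)) + (1) + (exp(2*I*pi/3)) + (exp(-2*I*pi/3))
  = 0.
(Exp terms are combined using exp(i*s)*conj(exp(i*t)) = exp(i*(s-t)), and sums of them are collapsed using the identity that for every m > 1 the m distinct m-th roots of unity sum to 0, e.g. 1 + exp(2*I*pi/3) + exp(-2*I*pi/3) = 0.)
Dividing by |G| = 6 gives 0/6 = 0, matching the row-orthogonality relation <chi_0, chi_4> = [chi_0 = chi_4].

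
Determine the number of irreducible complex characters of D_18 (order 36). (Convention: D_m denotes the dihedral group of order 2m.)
12

Explanation: The number of irreducible complex representations of a finite group equals its number of conjugacy classes. D_18 has 12 conjugacy classes (n/2 + 3 for n even), so D_18 (order 36) has exactly 12 irreducible complex representations.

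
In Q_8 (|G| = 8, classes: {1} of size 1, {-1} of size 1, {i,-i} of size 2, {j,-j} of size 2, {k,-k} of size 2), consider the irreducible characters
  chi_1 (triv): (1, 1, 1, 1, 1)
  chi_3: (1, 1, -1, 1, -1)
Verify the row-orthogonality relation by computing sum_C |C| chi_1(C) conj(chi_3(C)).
Sum = 0; so <chi_1, chi_3> = 0 (distinct irreducibles are orthogonal).

Compute term by term over conjugacy classes (|C| * chi_1(C) * conj(chi_3(C))):
  1*(1)*conj(1) + 1*(1)*conj(1) + 2*(1)*conj(-1) + 2*(1)*conj(1) + 2*(1)*conj(-1)
  = (1) + (1) + (-2) + (2) + (-2)
  = 0.
Dividing by |G| = 8 gives 0/8 = 0, matching the row-orthogonality relation <chi_1, chi_3> = [chi_1 = chi_3].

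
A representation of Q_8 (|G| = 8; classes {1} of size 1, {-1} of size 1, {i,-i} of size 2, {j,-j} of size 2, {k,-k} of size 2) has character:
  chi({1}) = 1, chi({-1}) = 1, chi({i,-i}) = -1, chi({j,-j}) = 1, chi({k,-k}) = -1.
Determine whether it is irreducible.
Irreducible: <chi, chi> = 1.

Explanation: <chi, chi> = (1/|G|) sum_C |C| * |chi(C)|^2 = (1/8)[1*|1|^2 + 1*|1|^2 + 2*|-1|^2 + 2*|1|^2 + 2*|-1|^2]
  = (1/8)[(1) + (1) + (2) + (2) + (2)] = 8/8 = 1.
A character is irreducible iff <chi, chi> = 1, so this representation is irreducible.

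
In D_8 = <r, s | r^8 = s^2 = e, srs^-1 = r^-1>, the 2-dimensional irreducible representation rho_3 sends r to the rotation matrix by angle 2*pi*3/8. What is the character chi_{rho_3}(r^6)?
chi_{rho_3}(r^6) = 2*cos(2*pi*3*6/8) = 0

Reasoning: rho_3(r^6) is rotation by angle 2*pi*3*6/8, whose trace is 2*cos(2*pi*3*6/8) = 0.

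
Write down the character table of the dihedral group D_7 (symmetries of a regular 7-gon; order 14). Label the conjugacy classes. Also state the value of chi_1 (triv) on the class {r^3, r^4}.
Conjugacy classes: {e} of size 1, {r^1, r^6} of size 2, {r^2, r^5} of size 2, {r^3, r^4} of size 2, {s, sr, ..., sr^6} of size 7.
Character table:
  irrep \ class              {e} (size 1)  {r^1, r^6} (size 2)  {r^2, r^5} (size 2)  {r^3, r^4} (size 2)  {s, sr, ..., sr^6} (size 7)
  chi_1 (triv)               1             1                    1                    1                    1                          
  chi_2 (sign: r->1, s->-1)  1             1                    1                    1                    -1                         
  chi_3 (2d, j=1)            2             2*cos(2*pi/7)        -2*cos(3*pi/7)       -2*cos(pi/7)         0                          
  chi_4 (2d, j=2)            2             -2*cos(3*pi/7)       -2*cos(pi/7)         2*cos(2*pi/7)        0                          
  chi_5 (2d, j=3)            2             -2*cos(pi/7)         2*cos(2*pi/7)        -2*cos(3*pi/7)       0                          

Spot check: chi_1 (triv) on {r^3, r^4} = 1.

Argument: D_7 has order 2*7 = 14 with 5 conjugacy classes, hence 5 irreducibles. Sum of squared dims 1 + 1 + 4 + 4 + 4 = 14 = |G|. Linear characters come from the abelianisation; the 2-dimensional irreps have character r^k -> 2*cos(2*pi*j*k/7), reflections -> 0.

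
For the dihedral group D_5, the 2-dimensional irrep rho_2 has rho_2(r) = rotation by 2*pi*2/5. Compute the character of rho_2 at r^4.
chi_{rho_2}(r^4) = 2*cos(2*pi*2*4/5) = -sqrt(5)/2 - 1/2

Derivation: rho_2(r^4) is rotation by angle 2*pi*2*4/5, whose trace is 2*cos(2*pi*2*4/5) = -sqrt(5)/2 - 1/2.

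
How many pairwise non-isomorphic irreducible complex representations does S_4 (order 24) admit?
5

Argument: The number of irreducible complex representations of a finite group equals its number of conjugacy classes. Conjugacy classes in S_4 correspond to cycle types, i.e. partitions of 4; there are p(4) = 5 of them, so S_4 (order 24) has exactly 5 irreducible complex representations.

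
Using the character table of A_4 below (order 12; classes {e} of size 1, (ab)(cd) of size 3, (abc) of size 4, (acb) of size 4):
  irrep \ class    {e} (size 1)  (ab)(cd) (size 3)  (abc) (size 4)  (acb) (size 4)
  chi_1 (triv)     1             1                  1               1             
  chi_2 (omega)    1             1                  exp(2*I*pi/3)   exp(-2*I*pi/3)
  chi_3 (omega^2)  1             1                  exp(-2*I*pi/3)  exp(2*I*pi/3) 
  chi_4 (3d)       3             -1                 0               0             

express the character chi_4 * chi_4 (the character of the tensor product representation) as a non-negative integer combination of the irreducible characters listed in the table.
chi_4 tensor chi_4 = chi_1 + chi_2 + chi_3 + 2*chi_4 (all other irreducibles have multiplicity 0).

Argument: The character of a tensor product is the pointwise product (chi_4 * chi_4)(C) = chi_4(C) * chi_4(C):
  {e}: (3)*(3), (ab)(cd): (-1)*(-1), (abc): (0)*(0), (acb): (0)*(0)
so (chi_4 * chi_4) takes values
  {e} -> 9, (ab)(cd) -> 1, (abc) -> 0, (acb) -> 0.
Now take the inner product of this character with each irreducible chi from the table, <chi_4*chi_4, chi> = (1/12) sum_C |C| (chi_4*chi_4)(C) conj(chi(C)):
  <chi_4*chi_4, chi_1> = (1/12)[1*(9)*conj(1) + 3*(1)*conj(1) + 4*(0)*conj(1) + 4*(0)*conj(1)]
      = (1/12)[(9) + (3) + (0) + (0)] = 12/12 = 1
  <chi_4*chi_4, chi_2> = (1/12)[1*(9)*conj(1) + 3*(1)*conj(1) + 4*(0)*conj(exp(2*I*pi/3)) + 4*(0)*conj(exp(-2*I*pi/3))]
      = (1/12)[(9) + (3) + (0) + (0)] = 12/12 = 1
  <chi_4*chi_4, chi_3> = (1/12)[1*(9)*conj(1) + 3*(1)*conj(1) + 4*(0)*conj(exp(-2*I*pi/3)) + 4*(0)*conj(exp(2*I*pi/3))]
      = (1/12)[(9) + (3) + (0) + (0)] = 12/12 = 1
  <chi_4*chi_4, chi_4> = (1/12)[1*(9)*conj(3) + 3*(1)*conj(-1) + 4*(0)*conj(0) + 4*(0)*conj(0)]
      = (1/12)[(27) + (-3) + (0) + (0)] = 24/12 = 2
(Exp terms are combined using exp(i*s)*conj(exp(i*t)) = exp(i*(s-t)), and sums of them are collapsed using the identity that for every m > 1 the m distinct m-th roots of unity sum to 0, e.g. 1 + exp(2*I*pi/3) + exp(-2*I*pi/3) = 0.)
Hence the multiplicities are chi_1: 1, chi_2: 1, chi_3: 1, chi_4: 2. Dimension check: dim(chi_4)*dim(chi_4) = 3*3 = 9 and sum (mult * dim) = 1*1 + 1*1 + 1*1 + 2*3 = 9.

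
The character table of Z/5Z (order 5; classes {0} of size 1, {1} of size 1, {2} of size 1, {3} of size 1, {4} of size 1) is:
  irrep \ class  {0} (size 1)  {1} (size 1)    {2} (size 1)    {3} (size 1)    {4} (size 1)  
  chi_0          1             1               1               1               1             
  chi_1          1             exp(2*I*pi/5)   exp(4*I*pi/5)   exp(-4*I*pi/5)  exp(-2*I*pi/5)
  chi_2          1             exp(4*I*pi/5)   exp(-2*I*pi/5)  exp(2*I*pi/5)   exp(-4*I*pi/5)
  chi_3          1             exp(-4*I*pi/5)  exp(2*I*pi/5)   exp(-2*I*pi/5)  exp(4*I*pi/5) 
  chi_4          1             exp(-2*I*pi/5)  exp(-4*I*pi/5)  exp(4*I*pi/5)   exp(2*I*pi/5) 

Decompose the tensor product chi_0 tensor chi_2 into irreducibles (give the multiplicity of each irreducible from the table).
chi_0 tensor chi_2 = chi_2 (all other irreducibles have multiplicity 0).

Details: The character of a tensor product is the pointwise product (chi_0 * chi_2)(C) = chi_0(C) * chi_2(C):
  {0}: (1)*(1), {1}: (1)*(exp(4*I*pi/5)), {2}: (1)*(exp(-2*I*pi/5)), {3}: (1)*(exp(2*I*pi/5)), {4}: (1)*(exp(-4*I*pi/5))
so (chi_0 * chi_2) takes values
  {0} -> 1, {1} -> exp(4*I*pi/5), {2} -> exp(-2*I*pi/5), {3} -> exp(2*I*pi/5), {4} -> exp(-4*I*pi/5).
Now take the inner product of this character with each irreducible chi from the table, <chi_0*chi_2, chi> = (1/5) sum_C |C| (chi_0*chi_2)(C) conj(chi(C)):
  <chi_0*chi_2, chi_0> = (1/5)[1*(1)*conj(1) + 1*(exp(4*I*pi/5))*conj(1) + 1*(exp(-2*I*pi/5))*conj(1) + 1*(exp(2*I*pi/5))*conj(1) + 1*(exp(-4*I*pi/5))*conj(1)]
      = (1/5)[(1) + (exp(4*I*pi/5)) + (exp(-2*I*pi/5)) + (exp(2*I*pi/5)) + (exp(-4*I*pi/5))] = 0/5 = 0
  <chi_0*chi_2, chi_1> = (1/5)[1*(1)*conj(1) + 1*(exp(4*I*pi/5))*conj(exp(2*I*pi/5)) + 1*(exp(-2*I*pi/5))*conj(exp(4*I*pi/5)) + 1*(exp(2*I*pi/5))*conj(exp(-4*I*pi/5)) + 1*(exp(-4*I*pi/5))*conj(exp(-2*I*pi/5))]
      = (1/5)[(1) + (exp(2*I*pi/5)) + (exp(4*I*pi/5)) + (exp(-4*I*pi/5)) + (exp(-2*I*pi/5))] = 0/5 = 0
  <chi_0*chi_2, chi_2> = (1/5)[1*(1)*conj(1) + 1*(exp(4*I*pi/5))*conj(exp(4*I*pi/5)) + 1*(exp(-2*I*pi/5))*conj(exp(-2*I*pi/5)) + 1*(exp(2*I*pi/5))*conj(exp(2*I*pi/5)) + 1*(exp(-4*I*pi/5))*conj(exp(-4*I*pi/5))]
      = (1/5)[(1) + (1) + (1) + (1) + (1)] = 5/5 = 1
  <chi_0*chi_2, chi_3> = (1/5)[1*(1)*conj(1) + 1*(exp(4*I*pi/5))*conj(exp(-4*I*pi/5)) + 1*(exp(-2*I*pi/5))*conj(exp(2*I*pi/5)) + 1*(exp(2*I*pi/5))*conj(exp(-2*I*pi/5)) + 1*(exp(-4*I*pi/5))*conj(exp(4*I*pi/5))]
      = (1/5)[(1) + (exp(-2*I*pi/5)) + (exp(-4*I*pi/5)) + (exp(4*I*pi/5)) + (exp(2*I*pi/5))] = 0/5 = 0
  <chi_0*chi_2, chi_4> = (1/5)[1*(1)*conj(1) + 1*(exp(4*I*pi/5))*conj(exp(-2*I*pi/5)) + 1*(exp(-2*I*pi/5))*conj(exp(-4*I*pi/5)) + 1*(exp(2*I*pi/5))*conj(exp(4*I*pi/5)) + 1*(exp(-4*I*pi/5))*conj(exp(2*I*pi/5))]
      = (1/5)[(1) + (exp(-4*I*pi/5)) + (exp(2*I*pi/5)) + (exp(-2*I*pi/5)) + (exp(4*I*pi/5))] = 0/5 = 0
(Exp terms are combined using exp(i*s)*conj(exp(i*t)) = exp(i*(s-t)), and sums of them are collapsed using the identity that for every m > 1 the m distinct m-th roots of unity sum to 0, e.g. 1 + exp(2*I*pi/3) + exp(-2*I*pi/3) = 0.)
Hence the multiplicities are chi_2: 1. Dimension check: dim(chi_0)*dim(chi_2) = 1*1 = 1 and sum (mult * dim) = 1*1 = 1.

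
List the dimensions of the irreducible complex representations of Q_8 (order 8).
Dimensions: 1, 1, 1, 1, 2

There are 5 irreducibles (= number of conjugacy classes). Their dimensions d_i satisfy sum d_i^2 = |G| = 8: 1 + 1 + 1 + 1 + 4 = 8.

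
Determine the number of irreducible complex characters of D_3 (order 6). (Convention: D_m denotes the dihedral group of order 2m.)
3

Details: The number of irreducible complex representations of a finite group equals its number of conjugacy classes. D_3 has 3 conjugacy classes ((n+3)/2 for n odd), so D_3 (order 6) has exactly 3 irreducible complex representations.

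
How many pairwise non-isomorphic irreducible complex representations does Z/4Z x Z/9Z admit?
36

Justification: The number of irreducible complex representations of a finite group equals its number of conjugacy classes. Z/4Z x Z/9Z is abelian of order 36, so every element is its own conjugacy class: 36 classes, so Z/4Z x Z/9Z (order 36) has exactly 36 irreducible complex representations.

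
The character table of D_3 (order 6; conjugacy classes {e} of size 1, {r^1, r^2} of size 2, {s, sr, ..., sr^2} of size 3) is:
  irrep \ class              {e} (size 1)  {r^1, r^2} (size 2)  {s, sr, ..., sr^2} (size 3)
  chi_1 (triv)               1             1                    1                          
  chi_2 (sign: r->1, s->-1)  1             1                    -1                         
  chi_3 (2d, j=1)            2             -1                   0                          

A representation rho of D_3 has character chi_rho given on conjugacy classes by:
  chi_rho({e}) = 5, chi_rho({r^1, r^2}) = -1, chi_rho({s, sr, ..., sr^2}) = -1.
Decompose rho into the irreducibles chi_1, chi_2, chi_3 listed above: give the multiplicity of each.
Multiplicities: chi_1: 0, chi_2: 1, chi_3: 2.

Proof sketch: Use <chi_rho, chi> = (1/|G|) sum_C |C| * chi_rho(C) * conj(chi(C)) with |G| = 6 for each irreducible chi in the table:
  <chi_rho, chi_1> = (1/6)[1*(5)*conj(1) + 2*(-1)*conj(1) + 3*(-1)*conj(1)]
      = (1/6)[(5) + (-2) + (-3)] = 0/6 = 0
  <chi_rho, chi_2> = (1/6)[1*(5)*conj(1) + 2*(-1)*conj(1) + 3*(-1)*conj(-1)]
      = (1/6)[(5) + (-2) + (3)] = 6/6 = 1
  <chi_rho, chi_3> = (1/6)[1*(5)*conj(2) + 2*(-1)*conj(-1) + 3*(-1)*conj(0)]
      = (1/6)[(10) + (2) + (0)] = 12/6 = 2
Dimension check: dim(rho) = sum (mult * dim) = 0*1 + 1*1 + 2*2 = 5 = chi_rho(e) = 5.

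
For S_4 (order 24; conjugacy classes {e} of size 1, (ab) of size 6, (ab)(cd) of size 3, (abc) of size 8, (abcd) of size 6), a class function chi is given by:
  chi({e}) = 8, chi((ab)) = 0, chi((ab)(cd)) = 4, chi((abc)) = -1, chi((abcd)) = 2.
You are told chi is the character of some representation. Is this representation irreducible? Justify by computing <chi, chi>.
Not irreducible (reducible): <chi, chi> = 6 > 1.

Derivation: <chi, chi> = (1/|G|) sum_C |C| * |chi(C)|^2 = (1/24)[1*|8|^2 + 6*|0|^2 + 3*|4|^2 + 8*|-1|^2 + 6*|2|^2]
  = (1/24)[(64) + (0) + (48) + (8) + (24)] = 144/24 = 6.
A character is irreducible iff <chi, chi> = 1, so this representation is reducible.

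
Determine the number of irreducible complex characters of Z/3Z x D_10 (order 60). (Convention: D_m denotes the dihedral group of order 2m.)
24

The number of irreducible complex representations of a finite group equals its number of conjugacy classes. For a direct product, #classes(G x H) = #classes(G) * #classes(H). Z/3Z has 3 classes (abelian), D_10 has 8 classes, so 3 * 8 = 24, so Z/3Z x D_10 (order 60) has exactly 24 irreducible complex representations.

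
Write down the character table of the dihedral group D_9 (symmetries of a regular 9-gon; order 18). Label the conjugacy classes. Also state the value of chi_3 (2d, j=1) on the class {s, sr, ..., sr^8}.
Conjugacy classes: {e} of size 1, {r^1, r^8} of size 2, {r^2, r^7} of size 2, {r^3, r^6} of size 2, {r^4, r^5} of size 2, {s, sr, ..., sr^8} of size 9.
Character table:
  irrep \ class              {e} (size 1)  {r^1, r^8} (size 2)  {r^2, r^7} (size 2)  {r^3, r^6} (size 2)  {r^4, r^5} (size 2)  {s, sr, ..., sr^8} (size 9)
  chi_1 (triv)               1             1                    1                    1                    1                    1                          
  chi_2 (sign: r->1, s->-1)  1             1                    1                    1                    1                    -1                         
  chi_3 (2d, j=1)            2             2*cos(2*pi/9)        2*cos(4*pi/9)        -1                   -2*cos(pi/9)         0                          
  chi_4 (2d, j=2)            2             2*cos(4*pi/9)        -2*cos(pi/9)         -1                   2*cos(2*pi/9)        0                          
  chi_5 (2d, j=3)            2             -1                   -1                   2                    -1                   0                          
  chi_6 (2d, j=4)            2             -2*cos(pi/9)         2*cos(2*pi/9)        -1                   2*cos(4*pi/9)        0                          

Spot check: chi_3 (2d, j=1) on {s, sr, ..., sr^8} = 0.

Solution. D_9 has order 2*9 = 18 with 6 conjugacy classes, hence 6 irreducibles. Sum of squared dims 1 + 1 + 4 + 4 + 4 + 4 = 18 = |G|. Linear characters come from the abelianisation; the 2-dimensional irreps have character r^k -> 2*cos(2*pi*j*k/9), reflections -> 0.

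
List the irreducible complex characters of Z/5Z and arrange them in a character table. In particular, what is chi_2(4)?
Character table of Z/5Z (irreps indexed chi_0,...,chi_4 with chi_k(m) = zeta_5^(k*m), zeta_5 = exp(2*pi*i/5)):
  irrep \ class  {0} (size 1)  {1} (size 1)    {2} (size 1)    {3} (size 1)    {4} (size 1)  
  chi_0          1             1               1               1               1             
  chi_1          1             exp(2*I*pi/5)   exp(4*I*pi/5)   exp(-4*I*pi/5)  exp(-2*I*pi/5)
  chi_2          1             exp(4*I*pi/5)   exp(-2*I*pi/5)  exp(2*I*pi/5)   exp(-4*I*pi/5)
  chi_3          1             exp(-4*I*pi/5)  exp(2*I*pi/5)   exp(-2*I*pi/5)  exp(4*I*pi/5) 
  chi_4          1             exp(-2*I*pi/5)  exp(-4*I*pi/5)  exp(4*I*pi/5)   exp(2*I*pi/5) 

Spot check: chi_2(4) = zeta_5^(2*4) = zeta_5^8 = exp(-4*I*pi/5).

Details: Z/5Z is abelian, so all 5 irreducible complex representations are 1-dimensional. They are given by chi_k(m) = zeta_5^(k*m) for k = 0,...,4. Row orthogonality: sum_m chi_k(m) conj(chi_l(m)) = 5 * [k = l].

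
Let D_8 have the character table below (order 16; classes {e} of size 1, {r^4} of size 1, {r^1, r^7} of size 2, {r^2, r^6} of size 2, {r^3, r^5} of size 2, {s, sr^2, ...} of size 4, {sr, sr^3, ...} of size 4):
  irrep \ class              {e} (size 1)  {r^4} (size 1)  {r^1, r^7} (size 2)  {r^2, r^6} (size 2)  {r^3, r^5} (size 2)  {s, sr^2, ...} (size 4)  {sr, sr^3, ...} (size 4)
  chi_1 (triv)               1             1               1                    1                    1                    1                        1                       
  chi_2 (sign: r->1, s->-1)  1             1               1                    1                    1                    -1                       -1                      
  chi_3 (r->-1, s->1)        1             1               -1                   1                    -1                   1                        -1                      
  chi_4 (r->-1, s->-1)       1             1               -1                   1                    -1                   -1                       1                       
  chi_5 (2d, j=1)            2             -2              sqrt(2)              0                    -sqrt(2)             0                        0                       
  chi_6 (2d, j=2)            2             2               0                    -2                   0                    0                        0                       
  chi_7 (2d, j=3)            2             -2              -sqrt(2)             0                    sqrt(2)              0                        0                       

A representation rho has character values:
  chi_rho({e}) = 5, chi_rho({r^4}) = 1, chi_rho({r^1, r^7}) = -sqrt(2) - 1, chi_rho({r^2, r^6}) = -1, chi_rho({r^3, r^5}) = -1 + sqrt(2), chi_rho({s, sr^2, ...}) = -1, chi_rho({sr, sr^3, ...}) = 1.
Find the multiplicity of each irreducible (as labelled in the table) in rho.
Multiplicities: chi_1: 0, chi_2: 0, chi_3: 0, chi_4: 1, chi_5: 0, chi_6: 1, chi_7: 1.

Solution. Use <chi_rho, chi> = (1/|G|) sum_C |C| * chi_rho(C) * conj(chi(C)) with |G| = 16 for each irreducible chi in the table:
  <chi_rho, chi_1> = (1/16)[1*(5)*conj(1) + 1*(1)*conj(1) + 2*(-sqrt(2) - 1)*conj(1) + 2*(-1)*conj(1) + 2*(-1 + sqrt(2))*conj(1) + 4*(-1)*conj(1) + 4*(1)*conj(1)]
      = (1/16)[(5) + (1) + (-2*sqrt(2) - 2) + (-2) + (-2 + 2*sqrt(2)) + (-4) + (4)] = 0/16 = 0
  <chi_rho, chi_2> = (1/16)[1*(5)*conj(1) + 1*(1)*conj(1) + 2*(-sqrt(2) - 1)*conj(1) + 2*(-1)*conj(1) + 2*(-1 + sqrt(2))*conj(1) + 4*(-1)*conj(-1) + 4*(1)*conj(-1)]
      = (1/16)[(5) + (1) + (-2*sqrt(2) - 2) + (-2) + (-2 + 2*sqrt(2)) + (4) + (-4)] = 0/16 = 0
  <chi_rho, chi_3> = (1/16)[1*(5)*conj(1) + 1*(1)*conj(1) + 2*(-sqrt(2) - 1)*conj(-1) + 2*(-1)*conj(1) + 2*(-1 + sqrt(2))*conj(-1) + 4*(-1)*conj(1) + 4*(1)*conj(-1)]
      = (1/16)[(5) + (1) + (2 + 2*sqrt(2)) + (-2) + (2 - 2*sqrt(2)) + (-4) + (-4)] = 0/16 = 0
  <chi_rho, chi_4> = (1/16)[1*(5)*conj(1) + 1*(1)*conj(1) + 2*(-sqrt(2) - 1)*conj(-1) + 2*(-1)*conj(1) + 2*(-1 + sqrt(2))*conj(-1) + 4*(-1)*conj(-1) + 4*(1)*conj(1)]
      = (1/16)[(5) + (1) + (2 + 2*sqrt(2)) + (-2) + (2 - 2*sqrt(2)) + (4) + (4)] = 16/16 = 1
  <chi_rho, chi_5> = (1/16)[1*(5)*conj(2) + 1*(1)*conj(-2) + 2*(-sqrt(2) - 1)*conj(sqrt(2)) + 2*(-1)*conj(0) + 2*(-1 + sqrt(2))*conj(-sqrt(2)) + 4*(-1)*conj(0) + 4*(1)*conj(0)]
      = (1/16)[(10) + (-2) + (-4 - 2*sqrt(2)) + (0) + (-4 + 2*sqrt(2)) + (0) + (0)] = 0/16 = 0
  <chi_rho, chi_6> = (1/16)[1*(5)*conj(2) + 1*(1)*conj(2) + 2*(-sqrt(2) - 1)*conj(0) + 2*(-1)*conj(-2) + 2*(-1 + sqrt(2))*conj(0) + 4*(-1)*conj(0) + 4*(1)*conj(0)]
      = (1/16)[(10) + (2) + (0) + (4) + (0) + (0) + (0)] = 16/16 = 1
  <chi_rho, chi_7> = (1/16)[1*(5)*conj(2) + 1*(1)*conj(-2) + 2*(-sqrt(2) - 1)*conj(-sqrt(2)) + 2*(-1)*conj(0) + 2*(-1 + sqrt(2))*conj(sqrt(2)) + 4*(-1)*conj(0) + 4*(1)*conj(0)]
      = (1/16)[(10) + (-2) + (2*sqrt(2) + 4) + (0) + (4 - 2*sqrt(2)) + (0) + (0)] = 16/16 = 1
Dimension check: dim(rho) = sum (mult * dim) = 0*1 + 0*1 + 0*1 + 1*1 + 0*2 + 1*2 + 1*2 = 5 = chi_rho(e) = 5.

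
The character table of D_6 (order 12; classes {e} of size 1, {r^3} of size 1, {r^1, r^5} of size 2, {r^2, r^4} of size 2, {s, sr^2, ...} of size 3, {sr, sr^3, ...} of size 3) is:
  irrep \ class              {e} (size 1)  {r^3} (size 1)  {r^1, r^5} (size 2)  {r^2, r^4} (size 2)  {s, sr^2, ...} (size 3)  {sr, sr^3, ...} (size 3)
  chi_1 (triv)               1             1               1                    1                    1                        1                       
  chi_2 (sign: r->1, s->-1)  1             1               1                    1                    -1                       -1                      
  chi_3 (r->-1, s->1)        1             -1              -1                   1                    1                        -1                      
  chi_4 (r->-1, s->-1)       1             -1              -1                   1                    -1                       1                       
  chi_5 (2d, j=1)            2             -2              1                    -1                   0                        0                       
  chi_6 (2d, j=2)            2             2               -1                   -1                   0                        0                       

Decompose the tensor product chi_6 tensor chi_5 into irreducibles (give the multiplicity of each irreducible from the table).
chi_6 tensor chi_5 = chi_3 + chi_4 + chi_5 (all other irreducibles have multiplicity 0).

Proof sketch: The character of a tensor product is the pointwise product (chi_6 * chi_5)(C) = chi_6(C) * chi_5(C):
  {e}: (2)*(2), {r^3}: (2)*(-2), {r^1, r^5}: (-1)*(1), {r^2, r^4}: (-1)*(-1), {s, sr^2, ...}: (0)*(0), {sr, sr^3, ...}: (0)*(0)
so (chi_6 * chi_5) takes values
  {e} -> 4, {r^3} -> -4, {r^1, r^5} -> -1, {r^2, r^4} -> 1, {s, sr^2, ...} -> 0, {sr, sr^3, ...} -> 0.
Now take the inner product of this character with each irreducible chi from the table, <chi_6*chi_5, chi> = (1/12) sum_C |C| (chi_6*chi_5)(C) conj(chi(C)):
  <chi_6*chi_5, chi_1> = (1/12)[1*(4)*conj(1) + 1*(-4)*conj(1) + 2*(-1)*conj(1) + 2*(1)*conj(1) + 3*(0)*conj(1) + 3*(0)*conj(1)]
      = (1/12)[(4) + (-4) + (-2) + (2) + (0) + (0)] = 0/12 = 0
  <chi_6*chi_5, chi_2> = (1/12)[1*(4)*conj(1) + 1*(-4)*conj(1) + 2*(-1)*conj(1) + 2*(1)*conj(1) + 3*(0)*conj(-1) + 3*(0)*conj(-1)]
      = (1/12)[(4) + (-4) + (-2) + (2) + (0) + (0)] = 0/12 = 0
  <chi_6*chi_5, chi_3> = (1/12)[1*(4)*conj(1) + 1*(-4)*conj(-1) + 2*(-1)*conj(-1) + 2*(1)*conj(1) + 3*(0)*conj(1) + 3*(0)*conj(-1)]
      = (1/12)[(4) + (4) + (2) + (2) + (0) + (0)] = 12/12 = 1
  <chi_6*chi_5, chi_4> = (1/12)[1*(4)*conj(1) + 1*(-4)*conj(-1) + 2*(-1)*conj(-1) + 2*(1)*conj(1) + 3*(0)*conj(-1) + 3*(0)*conj(1)]
      = (1/12)[(4) + (4) + (2) + (2) + (0) + (0)] = 12/12 = 1
  <chi_6*chi_5, chi_5> = (1/12)[1*(4)*conj(2) + 1*(-4)*conj(-2) + 2*(-1)*conj(1) + 2*(1)*conj(-1) + 3*(0)*conj(0) + 3*(0)*conj(0)]
      = (1/12)[(8) + (8) + (-2) + (-2) + (0) + (0)] = 12/12 = 1
  <chi_6*chi_5, chi_6> = (1/12)[1*(4)*conj(2) + 1*(-4)*conj(2) + 2*(-1)*conj(-1) + 2*(1)*conj(-1) + 3*(0)*conj(0) + 3*(0)*conj(0)]
      = (1/12)[(8) + (-8) + (2) + (-2) + (0) + (0)] = 0/12 = 0
Hence the multiplicities are chi_3: 1, chi_4: 1, chi_5: 1. Dimension check: dim(chi_6)*dim(chi_5) = 2*2 = 4 and sum (mult * dim) = 1*1 + 1*1 + 1*2 = 4.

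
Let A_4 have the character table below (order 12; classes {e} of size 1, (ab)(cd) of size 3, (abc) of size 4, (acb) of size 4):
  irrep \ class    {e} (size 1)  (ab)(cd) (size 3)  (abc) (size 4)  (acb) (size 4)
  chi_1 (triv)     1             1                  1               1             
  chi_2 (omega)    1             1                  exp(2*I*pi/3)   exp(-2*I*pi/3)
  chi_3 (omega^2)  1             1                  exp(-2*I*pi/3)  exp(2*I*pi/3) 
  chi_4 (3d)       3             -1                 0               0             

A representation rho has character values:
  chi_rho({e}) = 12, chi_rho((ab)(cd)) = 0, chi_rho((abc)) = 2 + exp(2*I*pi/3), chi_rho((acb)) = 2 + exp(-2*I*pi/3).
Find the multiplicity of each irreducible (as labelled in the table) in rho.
Multiplicities: chi_1: 2, chi_2: 1, chi_3: 0, chi_4: 3.

Details: Use <chi_rho, chi> = (1/|G|) sum_C |C| * chi_rho(C) * conj(chi(C)) with |G| = 12 for each irreducible chi in the table:
  <chi_rho, chi_1> = (1/12)[1*(12)*conj(1) + 3*(0)*conj(1) + 4*(2 + exp(2*I*pi/3))*conj(1) + 4*(2 + exp(-2*I*pi/3))*conj(1)]
      = (1/12)[(12) + (0) + (8 + 4*exp(2*I*pi/3)) + (8 + 4*exp(-2*I*pi/3))] = 24/12 = 2
  <chi_rho, chi_2> = (1/12)[1*(12)*conj(1) + 3*(0)*conj(1) + 4*(2 + exp(2*I*pi/3))*conj(exp(2*I*pi/3)) + 4*(2 + exp(-2*I*pi/3))*conj(exp(-2*I*pi/3))]
      = (1/12)[(12) + (0) + (4 + 8*exp(-2*I*pi/3)) + (4 + 8*exp(2*I*pi/3))] = 12/12 = 1
  <chi_rho, chi_3> = (1/12)[1*(12)*conj(1) + 3*(0)*conj(1) + 4*(2 + exp(2*I*pi/3))*conj(exp(-2*I*pi/3)) + 4*(2 + exp(-2*I*pi/3))*conj(exp(2*I*pi/3))]
      = (1/12)[(12) + (0) + (4*exp(-2*I*pi/3) + 8*exp(2*I*pi/3)) + (8*exp(-2*I*pi/3) + 4*exp(2*I*pi/3))] = 0/12 = 0
  <chi_rho, chi_4> = (1/12)[1*(12)*conj(3) + 3*(0)*conj(-1) + 4*(2 + exp(2*I*pi/3))*conj(0) + 4*(2 + exp(-2*I*pi/3))*conj(0)]
      = (1/12)[(36) + (0) + (0) + (0)] = 36/12 = 3
(Exp terms are combined using exp(i*s)*conj(exp(i*t)) = exp(i*(s-t)), and sums of them are collapsed using the identity that for every m > 1 the m distinct m-th roots of unity sum to 0, e.g. 1 + exp(2*I*pi/3) + exp(-2*I*pi/3) = 0.)
Dimension check: dim(rho) = sum (mult * dim) = 2*1 + 1*1 + 0*1 + 3*3 = 12 = chi_rho(e) = 12.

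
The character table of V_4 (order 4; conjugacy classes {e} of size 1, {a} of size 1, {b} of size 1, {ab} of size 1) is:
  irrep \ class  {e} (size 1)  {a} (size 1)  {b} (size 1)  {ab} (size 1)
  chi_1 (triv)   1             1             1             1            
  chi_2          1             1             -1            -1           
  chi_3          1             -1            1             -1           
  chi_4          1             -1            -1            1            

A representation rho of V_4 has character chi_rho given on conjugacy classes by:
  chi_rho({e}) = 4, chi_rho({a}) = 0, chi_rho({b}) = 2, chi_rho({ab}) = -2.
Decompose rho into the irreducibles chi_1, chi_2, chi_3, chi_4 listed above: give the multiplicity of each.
Multiplicities: chi_1: 1, chi_2: 1, chi_3: 2, chi_4: 0.

Justification: Use <chi_rho, chi> = (1/|G|) sum_C |C| * chi_rho(C) * conj(chi(C)) with |G| = 4 for each irreducible chi in the table:
  <chi_rho, chi_1> = (1/4)[1*(4)*conj(1) + 1*(0)*conj(1) + 1*(2)*conj(1) + 1*(-2)*conj(1)]
      = (1/4)[(4) + (0) + (2) + (-2)] = 4/4 = 1
  <chi_rho, chi_2> = (1/4)[1*(4)*conj(1) + 1*(0)*conj(1) + 1*(2)*conj(-1) + 1*(-2)*conj(-1)]
      = (1/4)[(4) + (0) + (-2) + (2)] = 4/4 = 1
  <chi_rho, chi_3> = (1/4)[1*(4)*conj(1) + 1*(0)*conj(-1) + 1*(2)*conj(1) + 1*(-2)*conj(-1)]
      = (1/4)[(4) + (0) + (2) + (2)] = 8/4 = 2
  <chi_rho, chi_4> = (1/4)[1*(4)*conj(1) + 1*(0)*conj(-1) + 1*(2)*conj(-1) + 1*(-2)*conj(1)]
      = (1/4)[(4) + (0) + (-2) + (-2)] = 0/4 = 0
Dimension check: dim(rho) = sum (mult * dim) = 1*1 + 1*1 + 2*1 + 0*1 = 4 = chi_rho(e) = 4.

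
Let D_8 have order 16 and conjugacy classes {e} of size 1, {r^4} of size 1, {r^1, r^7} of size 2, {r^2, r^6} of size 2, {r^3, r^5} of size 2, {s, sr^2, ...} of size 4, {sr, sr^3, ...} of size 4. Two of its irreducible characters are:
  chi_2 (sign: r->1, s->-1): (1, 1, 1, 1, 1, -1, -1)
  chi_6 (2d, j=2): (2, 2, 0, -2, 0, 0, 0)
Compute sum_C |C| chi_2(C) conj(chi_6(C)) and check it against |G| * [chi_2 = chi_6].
Sum = 0; so <chi_2, chi_6> = 0 (distinct irreducibles are orthogonal).

Explanation: Compute term by term over conjugacy classes (|C| * chi_2(C) * conj(chi_6(C))):
  1*(1)*conj(2) + 1*(1)*conj(2) + 2*(1)*conj(0) + 2*(1)*conj(-2) + 2*(1)*conj(0) + 4*(-1)*conj(0) + 4*(-1)*conj(0)
  = (2) + (2) + (0) + (-4) + (0) + (0) + (0)
  = 0.
Dividing by |G| = 16 gives 0/16 = 0, matching the row-orthogonality relation <chi_2, chi_6> = [chi_2 = chi_6].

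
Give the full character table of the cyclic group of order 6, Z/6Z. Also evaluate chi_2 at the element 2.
Character table of Z/6Z (irreps indexed chi_0,...,chi_5 with chi_k(m) = zeta_6^(k*m), zeta_6 = exp(2*pi*i/6)):
  irrep \ class  {0} (size 1)  {1} (size 1)    {2} (size 1)    {3} (size 1)  {4} (size 1)    {5} (size 1)  
  chi_0          1             1               1               1             1               1             
  chi_1          1             exp(I*pi/3)     exp(2*I*pi/3)   -1            exp(-2*I*pi/3)  exp(-I*pi/3)  
  chi_2          1             exp(2*I*pi/3)   exp(-2*I*pi/3)  1             exp(2*I*pi/3)   exp(-2*I*pi/3)
  chi_3          1             -1              1               -1            1               -1            
  chi_4          1             exp(-2*I*pi/3)  exp(2*I*pi/3)   1             exp(-2*I*pi/3)  exp(2*I*pi/3) 
  chi_5          1             exp(-I*pi/3)    exp(-2*I*pi/3)  -1            exp(2*I*pi/3)   exp(I*pi/3)   

Spot check: chi_2(2) = zeta_6^(2*2) = zeta_6^4 = exp(-2*I*pi/3).

Explanation: Z/6Z is abelian, so all 6 irreducible complex representations are 1-dimensional. They are given by chi_k(m) = zeta_6^(k*m) for k = 0,...,5. Row orthogonality: sum_m chi_k(m) conj(chi_l(m)) = 6 * [k = l].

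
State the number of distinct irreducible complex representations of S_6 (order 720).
11

Proof sketch: The number of irreducible complex representations of a finite group equals its number of conjugacy classes. Conjugacy classes in S_6 correspond to cycle types, i.e. partitions of 6; there are p(6) = 11 of them, so S_6 (order 720) has exactly 11 irreducible complex representations.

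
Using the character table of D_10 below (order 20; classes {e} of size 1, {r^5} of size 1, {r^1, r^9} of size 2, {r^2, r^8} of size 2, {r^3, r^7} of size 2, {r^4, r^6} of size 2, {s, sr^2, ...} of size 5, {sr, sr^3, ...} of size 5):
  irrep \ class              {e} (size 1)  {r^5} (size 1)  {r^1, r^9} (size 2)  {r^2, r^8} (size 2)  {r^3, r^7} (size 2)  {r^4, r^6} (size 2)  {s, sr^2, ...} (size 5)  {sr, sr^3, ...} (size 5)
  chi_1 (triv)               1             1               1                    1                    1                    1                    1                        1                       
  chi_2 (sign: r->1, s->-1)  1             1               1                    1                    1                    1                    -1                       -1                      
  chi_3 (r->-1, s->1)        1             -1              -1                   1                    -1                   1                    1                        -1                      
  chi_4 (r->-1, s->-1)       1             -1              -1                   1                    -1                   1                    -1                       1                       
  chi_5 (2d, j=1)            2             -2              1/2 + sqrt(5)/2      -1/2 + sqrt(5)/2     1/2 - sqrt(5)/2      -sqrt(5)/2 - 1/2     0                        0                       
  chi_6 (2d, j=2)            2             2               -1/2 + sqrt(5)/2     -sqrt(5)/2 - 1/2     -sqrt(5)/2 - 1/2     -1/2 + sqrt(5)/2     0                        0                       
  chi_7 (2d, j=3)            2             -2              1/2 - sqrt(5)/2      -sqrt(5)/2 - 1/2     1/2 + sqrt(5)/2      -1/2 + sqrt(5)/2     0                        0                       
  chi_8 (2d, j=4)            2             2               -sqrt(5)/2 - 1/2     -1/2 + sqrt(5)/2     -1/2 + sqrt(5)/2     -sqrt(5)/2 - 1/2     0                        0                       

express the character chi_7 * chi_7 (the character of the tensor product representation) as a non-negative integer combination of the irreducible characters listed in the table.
chi_7 tensor chi_7 = chi_1 + chi_2 + chi_8 (all other irreducibles have multiplicity 0).

Why: The character of a tensor product is the pointwise product (chi_7 * chi_7)(C) = chi_7(C) * chi_7(C):
  {e}: (2)*(2), {r^5}: (-2)*(-2), {r^1, r^9}: (1/2 - sqrt(5)/2)*(1/2 - sqrt(5)/2), {r^2, r^8}: (-sqrt(5)/2 - 1/2)*(-sqrt(5)/2 - 1/2), {r^3, r^7}: (1/2 + sqrt(5)/2)*(1/2 + sqrt(5)/2), {r^4, r^6}: (-1/2 + sqrt(5)/2)*(-1/2 + sqrt(5)/2), {s, sr^2, ...}: (0)*(0), {sr, sr^3, ...}: (0)*(0)
so (chi_7 * chi_7) takes values
  {e} -> 4, {r^5} -> 4, {r^1, r^9} -> 3/2 - sqrt(5)/2, {r^2, r^8} -> sqrt(5)/2 + 3/2, {r^3, r^7} -> sqrt(5)/2 + 3/2, {r^4, r^6} -> 3/2 - sqrt(5)/2, {s, sr^2, ...} -> 0, {sr, sr^3, ...} -> 0.
Now take the inner product of this character with each irreducible chi from the table, <chi_7*chi_7, chi> = (1/20) sum_C |C| (chi_7*chi_7)(C) conj(chi(C)):
  <chi_7*chi_7, chi_1> = (1/20)[1*(4)*conj(1) + 1*(4)*conj(1) + 2*(3/2 - sqrt(5)/2)*conj(1) + 2*(sqrt(5)/2 + 3/2)*conj(1) + 2*(sqrt(5)/2 + 3/2)*conj(1) + 2*(3/2 - sqrt(5)/2)*conj(1) + 5*(0)*conj(1) + 5*(0)*conj(1)]
      = (1/20)[(4) + (4) + (3 - sqrt(5)) + (sqrt(5) + 3) + (sqrt(5) + 3) + (3 - sqrt(5)) + (0) + (0)] = 20/20 = 1
  <chi_7*chi_7, chi_2> = (1/20)[1*(4)*conj(1) + 1*(4)*conj(1) + 2*(3/2 - sqrt(5)/2)*conj(1) + 2*(sqrt(5)/2 + 3/2)*conj(1) + 2*(sqrt(5)/2 + 3/2)*conj(1) + 2*(3/2 - sqrt(5)/2)*conj(1) + 5*(0)*conj(-1) + 5*(0)*conj(-1)]
      = (1/20)[(4) + (4) + (3 - sqrt(5)) + (sqrt(5) + 3) + (sqrt(5) + 3) + (3 - sqrt(5)) + (0) + (0)] = 20/20 = 1
  <chi_7*chi_7, chi_3> = (1/20)[1*(4)*conj(1) + 1*(4)*conj(-1) + 2*(3/2 - sqrt(5)/2)*conj(-1) + 2*(sqrt(5)/2 + 3/2)*conj(1) + 2*(sqrt(5)/2 + 3/2)*conj(-1) + 2*(3/2 - sqrt(5)/2)*conj(1) + 5*(0)*conj(1) + 5*(0)*conj(-1)]
      = (1/20)[(4) + (-4) + (-3 + sqrt(5)) + (sqrt(5) + 3) + (-3 - sqrt(5)) + (3 - sqrt(5)) + (0) + (0)] = 0/20 = 0
  <chi_7*chi_7, chi_4> = (1/20)[1*(4)*conj(1) + 1*(4)*conj(-1) + 2*(3/2 - sqrt(5)/2)*conj(-1) + 2*(sqrt(5)/2 + 3/2)*conj(1) + 2*(sqrt(5)/2 + 3/2)*conj(-1) + 2*(3/2 - sqrt(5)/2)*conj(1) + 5*(0)*conj(-1) + 5*(0)*conj(1)]
      = (1/20)[(4) + (-4) + (-3 + sqrt(5)) + (sqrt(5) + 3) + (-3 - sqrt(5)) + (3 - sqrt(5)) + (0) + (0)] = 0/20 = 0
  <chi_7*chi_7, chi_5> = (1/20)[1*(4)*conj(2) + 1*(4)*conj(-2) + 2*(3/2 - sqrt(5)/2)*conj(1/2 + sqrt(5)/2) + 2*(sqrt(5)/2 + 3/2)*conj(-1/2 + sqrt(5)/2) + 2*(sqrt(5)/2 + 3/2)*conj(1/2 - sqrt(5)/2) + 2*(3/2 - sqrt(5)/2)*conj(-sqrt(5)/2 - 1/2) + 5*(0)*conj(0) + 5*(0)*conj(0)]
      = (1/20)[(8) + (-8) + (-1 + sqrt(5)) + (1 + sqrt(5)) + (-sqrt(5) - 1) + (1 - sqrt(5)) + (0) + (0)] = 0/20 = 0
  <chi_7*chi_7, chi_6> = (1/20)[1*(4)*conj(2) + 1*(4)*conj(2) + 2*(3/2 - sqrt(5)/2)*conj(-1/2 + sqrt(5)/2) + 2*(sqrt(5)/2 + 3/2)*conj(-sqrt(5)/2 - 1/2) + 2*(sqrt(5)/2 + 3/2)*conj(-sqrt(5)/2 - 1/2) + 2*(3/2 - sqrt(5)/2)*conj(-1/2 + sqrt(5)/2) + 5*(0)*conj(0) + 5*(0)*conj(0)]
      = (1/20)[(8) + (8) + (-4 + 2*sqrt(5)) + (-2*sqrt(5) - 4) + (-2*sqrt(5) - 4) + (-4 + 2*sqrt(5)) + (0) + (0)] = 0/20 = 0
  <chi_7*chi_7, chi_7> = (1/20)[1*(4)*conj(2) + 1*(4)*conj(-2) + 2*(3/2 - sqrt(5)/2)*conj(1/2 - sqrt(5)/2) + 2*(sqrt(5)/2 + 3/2)*conj(-sqrt(5)/2 - 1/2) + 2*(sqrt(5)/2 + 3/2)*conj(1/2 + sqrt(5)/2) + 2*(3/2 - sqrt(5)/2)*conj(-1/2 + sqrt(5)/2) + 5*(0)*conj(0) + 5*(0)*conj(0)]
      = (1/20)[(8) + (-8) + (4 - 2*sqrt(5)) + (-2*sqrt(5) - 4) + (4 + 2*sqrt(5)) + (-4 + 2*sqrt(5)) + (0) + (0)] = 0/20 = 0
  <chi_7*chi_7, chi_8> = (1/20)[1*(4)*conj(2) + 1*(4)*conj(2) + 2*(3/2 - sqrt(5)/2)*conj(-sqrt(5)/2 - 1/2) + 2*(sqrt(5)/2 + 3/2)*conj(-1/2 + sqrt(5)/2) + 2*(sqrt(5)/2 + 3/2)*conj(-1/2 + sqrt(5)/2) + 2*(3/2 - sqrt(5)/2)*conj(-sqrt(5)/2 - 1/2) + 5*(0)*conj(0) + 5*(0)*conj(0)]
      = (1/20)[(8) + (8) + (1 - sqrt(5)) + (1 + sqrt(5)) + (1 + sqrt(5)) + (1 - sqrt(5)) + (0) + (0)] = 20/20 = 1
Hence the multiplicities are chi_1: 1, chi_2: 1, chi_8: 1. Dimension check: dim(chi_7)*dim(chi_7) = 2*2 = 4 and sum (mult * dim) = 1*1 + 1*1 + 1*2 = 4.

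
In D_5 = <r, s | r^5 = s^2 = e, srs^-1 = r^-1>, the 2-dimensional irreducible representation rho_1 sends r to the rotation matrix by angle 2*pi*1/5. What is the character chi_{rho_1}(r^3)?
chi_{rho_1}(r^3) = 2*cos(2*pi*1*3/5) = -sqrt(5)/2 - 1/2

Proof sketch: rho_1(r^3) is rotation by angle 2*pi*1*3/5, whose trace is 2*cos(2*pi*1*3/5) = -sqrt(5)/2 - 1/2.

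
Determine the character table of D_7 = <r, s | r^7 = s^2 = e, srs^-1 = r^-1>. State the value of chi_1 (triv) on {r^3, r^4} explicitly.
Conjugacy classes: {e} of size 1, {r^1, r^6} of size 2, {r^2, r^5} of size 2, {r^3, r^4} of size 2, {s, sr, ..., sr^6} of size 7.
Character table:
  irrep \ class              {e} (size 1)  {r^1, r^6} (size 2)  {r^2, r^5} (size 2)  {r^3, r^4} (size 2)  {s, sr, ..., sr^6} (size 7)
  chi_1 (triv)               1             1                    1                    1                    1                          
  chi_2 (sign: r->1, s->-1)  1             1                    1                    1                    -1                         
  chi_3 (2d, j=1)            2             2*cos(2*pi/7)        -2*cos(3*pi/7)       -2*cos(pi/7)         0                          
  chi_4 (2d, j=2)            2             -2*cos(3*pi/7)       -2*cos(pi/7)         2*cos(2*pi/7)        0                          
  chi_5 (2d, j=3)            2             -2*cos(pi/7)         2*cos(2*pi/7)        -2*cos(3*pi/7)       0                          

Spot check: chi_1 (triv) on {r^3, r^4} = 1.

D_7 has order 2*7 = 14 with 5 conjugacy classes, hence 5 irreducibles. Sum of squared dims 1 + 1 + 4 + 4 + 4 = 14 = |G|. Linear characters come from the abelianisation; the 2-dimensional irreps have character r^k -> 2*cos(2*pi*j*k/7), reflections -> 0.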